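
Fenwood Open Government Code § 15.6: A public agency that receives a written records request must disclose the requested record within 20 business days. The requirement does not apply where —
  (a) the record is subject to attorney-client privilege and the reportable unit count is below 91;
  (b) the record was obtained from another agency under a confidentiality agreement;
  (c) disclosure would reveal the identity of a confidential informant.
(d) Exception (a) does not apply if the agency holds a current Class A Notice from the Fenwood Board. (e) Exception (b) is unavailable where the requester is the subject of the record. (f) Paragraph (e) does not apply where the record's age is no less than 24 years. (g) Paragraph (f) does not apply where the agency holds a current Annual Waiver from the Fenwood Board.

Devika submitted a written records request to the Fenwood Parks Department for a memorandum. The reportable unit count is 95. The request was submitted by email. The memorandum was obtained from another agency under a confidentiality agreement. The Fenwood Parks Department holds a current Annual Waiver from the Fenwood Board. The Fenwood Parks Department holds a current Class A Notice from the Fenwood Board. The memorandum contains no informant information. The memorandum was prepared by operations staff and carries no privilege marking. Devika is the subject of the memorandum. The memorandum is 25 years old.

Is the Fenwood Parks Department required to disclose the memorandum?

Exception (a) fails — the memorandum carries no privilege marking.
Exception (b)'s conditions are all satisfied: the memorandum was obtained under a confidentiality agreement. But: (e) operates against (b): Devika is the subject of the memorandum. (f) is triggered (the record's age is 25 years, meeting the 24 years threshold), but yields to (g): (g) applies — a current Annual Waiver is held. Exception (b) does not apply.
Exception (c) requires that disclosure would reveal the identity of a confidential informant; but the memorandum contains no informant information, so (c) is unavailable.
No exception is made out. the Fenwood Parks Department falls within the general rule.

Yes — the Fenwood Parks Department must disclose the memorandum.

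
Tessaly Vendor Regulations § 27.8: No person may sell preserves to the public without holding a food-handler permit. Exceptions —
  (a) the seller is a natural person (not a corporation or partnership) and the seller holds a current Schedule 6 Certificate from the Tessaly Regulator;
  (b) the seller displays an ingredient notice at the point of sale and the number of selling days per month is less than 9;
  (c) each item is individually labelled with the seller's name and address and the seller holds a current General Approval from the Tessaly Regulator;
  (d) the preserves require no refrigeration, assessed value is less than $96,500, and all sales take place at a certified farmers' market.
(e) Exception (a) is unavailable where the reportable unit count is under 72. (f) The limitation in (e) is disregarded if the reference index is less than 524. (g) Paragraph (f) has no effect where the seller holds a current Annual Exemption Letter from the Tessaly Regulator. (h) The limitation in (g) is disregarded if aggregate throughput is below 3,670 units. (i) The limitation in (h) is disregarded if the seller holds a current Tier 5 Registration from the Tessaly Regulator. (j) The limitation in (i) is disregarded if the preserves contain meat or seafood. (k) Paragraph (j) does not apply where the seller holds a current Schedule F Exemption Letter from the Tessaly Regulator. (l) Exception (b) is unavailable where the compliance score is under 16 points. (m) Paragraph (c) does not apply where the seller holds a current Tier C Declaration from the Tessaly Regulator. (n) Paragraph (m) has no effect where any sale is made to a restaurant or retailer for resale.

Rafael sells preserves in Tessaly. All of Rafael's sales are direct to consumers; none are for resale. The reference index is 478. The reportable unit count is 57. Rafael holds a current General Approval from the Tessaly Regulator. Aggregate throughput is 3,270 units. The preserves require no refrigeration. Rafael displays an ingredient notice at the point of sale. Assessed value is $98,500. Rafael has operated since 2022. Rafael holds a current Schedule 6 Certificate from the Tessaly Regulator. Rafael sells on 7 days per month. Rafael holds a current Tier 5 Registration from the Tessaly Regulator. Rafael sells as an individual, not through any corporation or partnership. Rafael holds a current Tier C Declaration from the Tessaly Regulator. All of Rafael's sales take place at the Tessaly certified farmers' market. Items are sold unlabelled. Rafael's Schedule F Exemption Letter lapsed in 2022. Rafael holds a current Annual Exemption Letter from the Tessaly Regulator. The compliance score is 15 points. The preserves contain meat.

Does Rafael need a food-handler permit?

No — exception (a) applies; Rafael is not required to hold a food-handler permit.

Exception (a) is satisfied on its face — the seller is a natural person; a current Schedule 6 Certificate is held. Under paragraphs (e)–(k): (e) is engaged (the reportable unit count is 57, under the 72 limit), but is itself disapplied by (f): (f) is engaged — the reference index is 478, less than the 524 limit. (g) is engaged (a current Annual Exemption Letter is held), but is displaced by (h): (h) operates against (g): aggregate throughput is 3,270 units, below the 3,670 units limit. (i) would limit (h) — a current Tier 5 Registration is held — but (j) sets (i) aside: (j) operates against (i): the preserves contain meat. (k), which would lift (j), is not engaged — there is no Schedule F Exemption Letter in force. So (a) applies.
Exception (b) is satisfied on its face — an ingredient notice is displayed; the number of selling days per month is 7, less than the 9 limit. Turning to paragraph (l): (l) operates against (b): the compliance score is 15 points, under the 16 points limit. (b) is therefore removed.
Exception (c) does not apply: items are sold unlabelled.
Exception (d) requires that assessed value is less than $96,500; but assessed value is $98,500, not less than $96,500, so (d) is unavailable.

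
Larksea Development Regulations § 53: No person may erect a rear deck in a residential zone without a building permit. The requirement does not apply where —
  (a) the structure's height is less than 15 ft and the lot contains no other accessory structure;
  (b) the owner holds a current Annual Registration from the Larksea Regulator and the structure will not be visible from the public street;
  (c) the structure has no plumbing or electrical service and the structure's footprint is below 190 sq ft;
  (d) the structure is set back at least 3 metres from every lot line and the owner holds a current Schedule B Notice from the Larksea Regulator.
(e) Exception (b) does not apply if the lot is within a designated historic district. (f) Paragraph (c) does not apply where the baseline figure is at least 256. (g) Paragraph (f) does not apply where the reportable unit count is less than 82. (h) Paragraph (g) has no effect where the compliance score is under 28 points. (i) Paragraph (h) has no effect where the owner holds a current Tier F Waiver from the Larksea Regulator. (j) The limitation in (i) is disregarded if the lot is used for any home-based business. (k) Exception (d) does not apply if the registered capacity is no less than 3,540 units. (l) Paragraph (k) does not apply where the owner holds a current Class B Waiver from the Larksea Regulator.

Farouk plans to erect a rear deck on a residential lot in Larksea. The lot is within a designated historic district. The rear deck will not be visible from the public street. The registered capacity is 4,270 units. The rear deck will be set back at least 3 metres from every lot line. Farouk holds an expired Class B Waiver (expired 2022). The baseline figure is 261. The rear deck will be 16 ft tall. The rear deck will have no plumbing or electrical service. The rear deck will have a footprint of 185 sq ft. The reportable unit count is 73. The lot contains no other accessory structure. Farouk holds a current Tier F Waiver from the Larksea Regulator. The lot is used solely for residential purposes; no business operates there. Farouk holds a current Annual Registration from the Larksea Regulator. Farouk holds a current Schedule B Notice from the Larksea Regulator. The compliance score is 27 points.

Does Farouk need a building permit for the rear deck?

Exception (a) does not apply: the structure's height is 16 ft, not less than 15 ft.
All of (b)'s requirements are met (a current Annual Registration is held; the structure will not be visible from the street). However, paragraph (e) must be considered: (e) operates against (b): the lot is in a historic district. Exception (b) does not apply.
Exception (c)'s conditions are all satisfied: there is no plumbing or electrical service; the structure's footprint is 185 sq ft, below the 190 sq ft limit. As to paragraphs (f)–(j): (f) would limit (c) — the baseline figure is 261, meeting the 256 threshold — but (g) sets (f) aside: (g) operates against (f): the reportable unit count is 73, less than the 82 limit. (h) is engaged (the compliance score is 27 points, under the 28 points limit), but is overridden by (i): (i) operates against (h): a current Tier F Waiver is held. (j), which would lift (i), does not operate here — the lot is solely residential. Exception (c) stands.
Exception (d)'s conditions are all satisfied: the setback is at least 3 m on every side; a current Schedule B Notice is held. But applying paragraphs (k)–(l): (k) operates against (d): the registered capacity is 4,270 units, meeting the 3,540 units threshold. (l) is not triggered (there is no Class B Waiver in force), so (k) stands. (d) is therefore removed.

No — exception (c) applies; Farouk does not need a building permit.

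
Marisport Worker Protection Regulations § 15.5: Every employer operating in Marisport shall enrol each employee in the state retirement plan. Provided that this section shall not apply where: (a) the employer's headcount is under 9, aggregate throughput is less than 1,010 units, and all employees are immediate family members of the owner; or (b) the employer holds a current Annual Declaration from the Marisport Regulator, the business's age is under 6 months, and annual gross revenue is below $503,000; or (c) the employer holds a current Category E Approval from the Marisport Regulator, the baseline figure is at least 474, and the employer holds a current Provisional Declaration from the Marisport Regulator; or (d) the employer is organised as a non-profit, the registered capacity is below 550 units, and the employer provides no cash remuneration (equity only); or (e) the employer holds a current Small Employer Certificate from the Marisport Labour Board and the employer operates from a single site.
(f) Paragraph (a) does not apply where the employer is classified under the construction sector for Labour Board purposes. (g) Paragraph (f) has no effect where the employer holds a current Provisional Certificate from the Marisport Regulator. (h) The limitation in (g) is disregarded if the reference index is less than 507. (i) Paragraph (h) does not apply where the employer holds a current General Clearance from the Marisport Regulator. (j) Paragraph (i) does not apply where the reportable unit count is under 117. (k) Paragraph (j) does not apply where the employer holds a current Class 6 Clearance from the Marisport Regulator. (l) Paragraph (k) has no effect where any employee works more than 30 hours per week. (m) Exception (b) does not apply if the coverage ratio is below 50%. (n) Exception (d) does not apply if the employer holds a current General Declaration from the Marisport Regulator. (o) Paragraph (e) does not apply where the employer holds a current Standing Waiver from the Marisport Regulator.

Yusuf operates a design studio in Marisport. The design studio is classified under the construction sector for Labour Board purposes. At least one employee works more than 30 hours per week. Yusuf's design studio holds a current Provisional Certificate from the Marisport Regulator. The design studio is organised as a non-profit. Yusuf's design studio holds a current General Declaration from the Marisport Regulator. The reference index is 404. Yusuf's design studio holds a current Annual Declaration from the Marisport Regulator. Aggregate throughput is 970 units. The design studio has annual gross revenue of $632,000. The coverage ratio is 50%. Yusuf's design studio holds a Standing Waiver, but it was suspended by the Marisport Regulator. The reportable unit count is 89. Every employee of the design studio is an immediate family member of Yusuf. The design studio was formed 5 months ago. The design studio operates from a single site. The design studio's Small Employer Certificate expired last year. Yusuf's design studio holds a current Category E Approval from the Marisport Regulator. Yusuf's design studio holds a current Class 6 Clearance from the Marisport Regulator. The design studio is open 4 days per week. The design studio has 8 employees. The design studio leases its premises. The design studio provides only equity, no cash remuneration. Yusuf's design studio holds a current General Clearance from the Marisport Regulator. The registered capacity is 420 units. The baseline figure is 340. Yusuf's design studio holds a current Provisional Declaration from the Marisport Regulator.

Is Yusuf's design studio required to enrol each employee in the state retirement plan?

Exception (a)'s conditions are all satisfied: the employer's headcount is 8, under the 9 limit; aggregate throughput is 970 units, less than the 1,010 units limit; every employee is an immediate family member. However, paragraphs (f)–(l) must be considered: (f) is engaged — the design studio is classified under the construction sector. (g) is engaged (a current Provisional Certificate is held), but is overridden by (h): (h) is engaged — the reference index is 404, less than the 507 limit. (i) would limit (h) — a current General Clearance is held — but (j) sets (i) aside: (j) is engaged — the reportable unit count is 89, under the 117 limit. (k) would limit (j) — a current Class 6 Clearance is held — but (l) sets (k) aside: (l) operates — at least one employee exceeds 30 hours/week. So (a) is unavailable.
Exception (b) does not apply: annual gross revenue is $632,000, not below $503,000.
Exception (c) requires that the baseline figure is at least 474; but the baseline figure is 340, short of 474, so (c) is unavailable.
Exception (d) is satisfied on its face — the employer is a non-profit; the registered capacity is 420 units, below the 550 units limit; remuneration is equity-only. However, paragraph (n) must be considered: (n) operates against (d): a current General Declaration is held. (d) is therefore removed.
Exception (e) requires that the employer holds a current Small Employer Certificate from the Marisport Labour Board; but the Small Employer Certificate has expired, so (e) is unavailable.
None of the exceptions is available; § 15.5 applies in full.

Yes — Yusuf's design studio must enrol each employee in the state retirement plan.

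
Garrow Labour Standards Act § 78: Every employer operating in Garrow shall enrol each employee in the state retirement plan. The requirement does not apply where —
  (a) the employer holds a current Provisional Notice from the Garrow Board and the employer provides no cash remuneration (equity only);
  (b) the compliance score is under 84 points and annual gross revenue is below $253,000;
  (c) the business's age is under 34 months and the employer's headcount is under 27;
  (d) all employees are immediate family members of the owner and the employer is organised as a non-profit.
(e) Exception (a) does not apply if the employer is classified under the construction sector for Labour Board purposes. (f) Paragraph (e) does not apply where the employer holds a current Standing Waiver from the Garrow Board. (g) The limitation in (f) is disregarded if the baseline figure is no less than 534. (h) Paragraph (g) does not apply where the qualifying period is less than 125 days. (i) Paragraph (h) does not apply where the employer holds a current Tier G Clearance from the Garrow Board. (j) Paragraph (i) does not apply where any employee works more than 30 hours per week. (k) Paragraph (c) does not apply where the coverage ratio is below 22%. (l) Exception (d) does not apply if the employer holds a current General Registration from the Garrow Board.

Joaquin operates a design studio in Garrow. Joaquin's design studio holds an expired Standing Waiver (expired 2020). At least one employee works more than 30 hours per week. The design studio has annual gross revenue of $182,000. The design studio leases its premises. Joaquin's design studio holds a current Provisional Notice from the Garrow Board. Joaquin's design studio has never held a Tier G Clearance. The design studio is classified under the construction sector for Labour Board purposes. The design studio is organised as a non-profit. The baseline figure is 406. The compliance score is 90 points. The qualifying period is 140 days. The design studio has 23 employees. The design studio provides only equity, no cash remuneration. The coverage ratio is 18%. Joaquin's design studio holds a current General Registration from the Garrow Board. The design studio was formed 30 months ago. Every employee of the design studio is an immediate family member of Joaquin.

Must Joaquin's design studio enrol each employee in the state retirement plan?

All of (a)'s requirements are met (a current Provisional Notice is held; remuneration is equity-only). Turning to paragraphs (e)–(j): (e) operates against (a): the design studio is classified under the construction sector. (f) is not engaged (the Standing Waiver is not current), so (e) stands. So (a) is unavailable.
Exception (b) fails — the compliance score is 90 points, not under 84 points.
Exception (c)'s conditions are all satisfied: the business's age is 30 months, under the 34 months limit; the employer's headcount is 23, under the 27 limit. But: (k) operates — the coverage ratio is 18%, below the 22% limit. Exception (c) does not apply.
Exception (d): every employee is an immediate family member; the employer is a non-profit — every condition holds. However, paragraph (l) must be considered: (l) operates against (d): a current General Registration is held. Exception (d) does not apply.
No exception is made out. Joaquin's design studio falls within the general rule.

Yes — Joaquin's design studio must enrol each employee in the state retirement plan.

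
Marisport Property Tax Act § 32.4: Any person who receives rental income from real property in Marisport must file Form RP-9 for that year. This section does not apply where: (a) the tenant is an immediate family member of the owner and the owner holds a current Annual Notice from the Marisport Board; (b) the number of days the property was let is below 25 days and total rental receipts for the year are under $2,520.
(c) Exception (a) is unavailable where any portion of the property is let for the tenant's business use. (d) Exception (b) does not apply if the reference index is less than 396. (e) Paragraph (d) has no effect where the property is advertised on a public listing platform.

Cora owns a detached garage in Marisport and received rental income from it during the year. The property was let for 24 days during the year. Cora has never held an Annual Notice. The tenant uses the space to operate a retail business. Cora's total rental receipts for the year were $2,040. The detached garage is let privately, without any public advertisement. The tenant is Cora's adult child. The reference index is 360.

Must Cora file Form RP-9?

Exception (a) requires that the owner holds a current Annual Notice from the Marisport Board; but no current Annual Notice is held, so (a) is unavailable.
Exception (b) is satisfied on its face — the number of days the property was let is 24 days, below the 25 days limit; total rental receipts for the year are $2,040, under the $2,520 limit. But applying paragraphs (d)–(e): (d) operates — the reference index is 360, less than the 396 limit. (e) does not operate here (the property is let privately without advertisement), so (d) stands. (b) is therefore removed.
No exception applies. The general rule governs.

Yes — Cora must file Form RP-9.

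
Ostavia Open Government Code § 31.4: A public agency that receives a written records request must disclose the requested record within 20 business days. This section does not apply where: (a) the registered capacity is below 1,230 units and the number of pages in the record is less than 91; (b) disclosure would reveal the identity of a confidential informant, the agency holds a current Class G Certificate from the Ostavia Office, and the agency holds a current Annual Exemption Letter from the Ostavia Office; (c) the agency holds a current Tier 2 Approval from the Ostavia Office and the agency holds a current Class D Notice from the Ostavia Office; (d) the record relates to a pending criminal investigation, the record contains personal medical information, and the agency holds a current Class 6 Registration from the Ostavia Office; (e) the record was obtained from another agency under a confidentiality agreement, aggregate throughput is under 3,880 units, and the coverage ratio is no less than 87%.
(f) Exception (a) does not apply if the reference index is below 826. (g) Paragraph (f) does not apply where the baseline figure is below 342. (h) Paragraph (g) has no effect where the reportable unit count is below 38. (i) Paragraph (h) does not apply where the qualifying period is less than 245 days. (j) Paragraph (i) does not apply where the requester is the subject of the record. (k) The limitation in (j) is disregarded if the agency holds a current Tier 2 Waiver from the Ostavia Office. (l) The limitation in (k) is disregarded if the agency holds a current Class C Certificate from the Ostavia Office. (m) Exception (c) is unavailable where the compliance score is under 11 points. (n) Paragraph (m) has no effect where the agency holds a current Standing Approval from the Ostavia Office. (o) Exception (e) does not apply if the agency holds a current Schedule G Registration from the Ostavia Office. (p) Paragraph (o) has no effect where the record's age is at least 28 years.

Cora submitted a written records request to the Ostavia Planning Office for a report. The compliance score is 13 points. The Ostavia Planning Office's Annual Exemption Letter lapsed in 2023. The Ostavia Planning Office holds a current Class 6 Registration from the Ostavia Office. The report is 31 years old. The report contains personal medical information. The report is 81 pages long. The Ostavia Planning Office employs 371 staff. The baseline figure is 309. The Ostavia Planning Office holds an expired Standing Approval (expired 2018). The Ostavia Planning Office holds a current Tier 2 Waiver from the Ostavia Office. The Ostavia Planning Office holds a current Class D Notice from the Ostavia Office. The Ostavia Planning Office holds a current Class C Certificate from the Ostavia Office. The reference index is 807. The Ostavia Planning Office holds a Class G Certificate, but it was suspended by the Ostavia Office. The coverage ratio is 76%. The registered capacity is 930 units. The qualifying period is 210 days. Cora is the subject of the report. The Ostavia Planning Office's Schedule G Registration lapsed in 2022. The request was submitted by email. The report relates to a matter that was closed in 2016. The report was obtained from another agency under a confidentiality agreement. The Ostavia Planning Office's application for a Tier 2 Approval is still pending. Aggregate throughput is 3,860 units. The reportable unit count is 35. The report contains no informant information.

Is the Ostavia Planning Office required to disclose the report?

Yes — the Ostavia Planning Office must disclose the report.

Exception (a) is satisfied on its face — the registered capacity is 930 units, below the 1,230 units limit; the number of pages in the record is 81, less than the 91 limit. But applying paragraphs (f)–(l): (f) operates against (a): the reference index is 807, below the 826 limit. (g) would limit (f) — the baseline figure is 309, below the 342 limit — but (h) sets (g) aside: (h) operates against (g): the reportable unit count is 35, below the 38 limit. (i) applies (the qualifying period is 210 days, less than the 245 days limit), but is set aside by (j): (j) operates — Cora is the subject of the report. (k) operates (a current Tier 2 Waiver is held), but is itself disapplied by (l): (l) operates against (k): a current Class C Certificate is held. (a) is therefore removed.
Exception (b) fails — the report contains no informant information.
Exception (c) requires that the agency holds a current Tier 2 Approval from the Ostavia Office; but the Tier 2 Approval is not current, so (c) is unavailable.
Exception (d) does not apply: the report relates to a closed matter.
Exception (e) fails — the coverage ratio is 76%, short of 87%.
None of the exceptions is available; § 31.4 applies in full.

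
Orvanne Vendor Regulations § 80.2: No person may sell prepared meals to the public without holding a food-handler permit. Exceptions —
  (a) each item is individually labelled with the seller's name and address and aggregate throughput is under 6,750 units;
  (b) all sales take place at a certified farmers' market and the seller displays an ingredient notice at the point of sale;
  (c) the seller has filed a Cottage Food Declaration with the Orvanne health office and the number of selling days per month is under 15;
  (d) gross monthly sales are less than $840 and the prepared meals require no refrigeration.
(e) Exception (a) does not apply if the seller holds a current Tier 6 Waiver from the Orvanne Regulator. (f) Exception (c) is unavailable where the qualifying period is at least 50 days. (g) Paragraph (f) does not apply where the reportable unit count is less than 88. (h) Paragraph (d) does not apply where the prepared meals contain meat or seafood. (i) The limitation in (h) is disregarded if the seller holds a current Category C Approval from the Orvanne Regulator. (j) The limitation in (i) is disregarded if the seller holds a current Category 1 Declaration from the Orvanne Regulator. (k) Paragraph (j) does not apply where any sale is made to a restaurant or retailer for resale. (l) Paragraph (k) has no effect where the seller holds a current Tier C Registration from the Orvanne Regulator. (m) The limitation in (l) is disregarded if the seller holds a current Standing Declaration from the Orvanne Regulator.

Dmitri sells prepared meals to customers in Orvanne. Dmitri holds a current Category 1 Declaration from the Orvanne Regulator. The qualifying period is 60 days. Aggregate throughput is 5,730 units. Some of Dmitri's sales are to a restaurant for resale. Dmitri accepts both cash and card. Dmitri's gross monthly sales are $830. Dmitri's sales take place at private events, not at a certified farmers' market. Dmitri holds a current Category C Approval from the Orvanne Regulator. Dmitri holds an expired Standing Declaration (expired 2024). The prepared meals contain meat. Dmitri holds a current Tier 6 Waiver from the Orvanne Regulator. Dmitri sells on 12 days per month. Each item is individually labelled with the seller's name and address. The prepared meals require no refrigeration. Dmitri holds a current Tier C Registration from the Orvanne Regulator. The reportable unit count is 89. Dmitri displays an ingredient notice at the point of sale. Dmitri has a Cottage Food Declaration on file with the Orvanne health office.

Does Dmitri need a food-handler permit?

All of (a)'s requirements are met (items are individually labelled; aggregate throughput is 5,730 units, under the 6,750 units limit). But applying paragraph (e): (e) operates against (a): a current Tier 6 Waiver is held. Exception (a) does not apply.
Exception (b) requires that all sales take place at a certified farmers' market; but sales are at private events, not a certified farmers' market, so (b) is unavailable.
Exception (c): a Cottage Food Declaration is on file; the number of selling days per month is 12, under the 15 limit — every condition holds. But: (f) applies — the qualifying period is 60 days, meeting the 50 days threshold. (g) is not engaged (the reportable unit count is 89, not less than 88), so (f) stands. (c) is therefore removed.
Exception (d): gross monthly sales are $830, less than the $840 limit; the prepared meals are shelf-stable — every condition holds. But applying paragraphs (h)–(m): (h) operates against (d): the prepared meals contain meat. (i) would limit (h) — a current Category C Approval is held — but (j) sets (i) aside: (j) is triggered — a current Category 1 Declaration is held. (k) would limit (j) — some sales are to a restaurant for resale — but (l) sets (k) aside: (l) is engaged — a current Tier C Registration is held. (m) does not operate here (no current Standing Declaration is held), so (l) stands. So (d) is unavailable.
No exception is made out. Dmitri falls within the general rule.

Yes — Dmitri must hold a food-handler permit.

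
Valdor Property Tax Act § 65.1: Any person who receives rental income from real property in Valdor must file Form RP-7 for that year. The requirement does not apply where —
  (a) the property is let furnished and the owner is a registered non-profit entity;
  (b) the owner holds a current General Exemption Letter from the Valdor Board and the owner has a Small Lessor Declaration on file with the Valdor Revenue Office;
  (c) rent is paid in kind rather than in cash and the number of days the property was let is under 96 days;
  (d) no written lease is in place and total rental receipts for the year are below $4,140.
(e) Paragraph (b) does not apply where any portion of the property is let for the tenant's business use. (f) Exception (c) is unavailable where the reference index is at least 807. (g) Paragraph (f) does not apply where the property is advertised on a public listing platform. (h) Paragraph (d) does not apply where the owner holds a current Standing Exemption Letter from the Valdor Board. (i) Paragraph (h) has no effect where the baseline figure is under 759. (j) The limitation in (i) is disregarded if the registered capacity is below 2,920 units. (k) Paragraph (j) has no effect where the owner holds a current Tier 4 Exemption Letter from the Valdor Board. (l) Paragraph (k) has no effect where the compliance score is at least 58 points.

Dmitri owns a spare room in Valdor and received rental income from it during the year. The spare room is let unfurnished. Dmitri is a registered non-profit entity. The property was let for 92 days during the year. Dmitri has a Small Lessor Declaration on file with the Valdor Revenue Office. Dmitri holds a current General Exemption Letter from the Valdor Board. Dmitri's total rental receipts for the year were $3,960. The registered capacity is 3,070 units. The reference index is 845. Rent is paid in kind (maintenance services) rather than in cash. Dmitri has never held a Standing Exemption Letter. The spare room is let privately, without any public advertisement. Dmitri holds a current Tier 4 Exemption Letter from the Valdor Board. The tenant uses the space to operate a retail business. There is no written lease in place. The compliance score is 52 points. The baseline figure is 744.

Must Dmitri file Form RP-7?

Exception (a) fails — the property is let unfurnished.
All of (b)'s requirements are met (a current General Exemption Letter is held; a Small Lessor Declaration is on file). But: (e) operates against (b): the space is let for business use. So (b) is unavailable.
Exception (c)'s conditions are all satisfied: rent is paid in kind; the number of days the property was let is 92 days, under the 96 days limit. However, paragraphs (f)–(g) must be considered: (f) applies — the reference index is 845, meeting the 807 threshold. (g) is not engaged (the property is let privately without advertisement), so (f) stands. (c) is therefore removed.
Exception (d): there is no written lease; total rental receipts for the year are $3,960, below the $4,140 limit — every condition holds. Considering the limiting provisions: (h) is inapplicable — no current Standing Exemption Letter is held. So (d) applies.

No — exception (d) applies; Dmitri is not required to file Form RP-7.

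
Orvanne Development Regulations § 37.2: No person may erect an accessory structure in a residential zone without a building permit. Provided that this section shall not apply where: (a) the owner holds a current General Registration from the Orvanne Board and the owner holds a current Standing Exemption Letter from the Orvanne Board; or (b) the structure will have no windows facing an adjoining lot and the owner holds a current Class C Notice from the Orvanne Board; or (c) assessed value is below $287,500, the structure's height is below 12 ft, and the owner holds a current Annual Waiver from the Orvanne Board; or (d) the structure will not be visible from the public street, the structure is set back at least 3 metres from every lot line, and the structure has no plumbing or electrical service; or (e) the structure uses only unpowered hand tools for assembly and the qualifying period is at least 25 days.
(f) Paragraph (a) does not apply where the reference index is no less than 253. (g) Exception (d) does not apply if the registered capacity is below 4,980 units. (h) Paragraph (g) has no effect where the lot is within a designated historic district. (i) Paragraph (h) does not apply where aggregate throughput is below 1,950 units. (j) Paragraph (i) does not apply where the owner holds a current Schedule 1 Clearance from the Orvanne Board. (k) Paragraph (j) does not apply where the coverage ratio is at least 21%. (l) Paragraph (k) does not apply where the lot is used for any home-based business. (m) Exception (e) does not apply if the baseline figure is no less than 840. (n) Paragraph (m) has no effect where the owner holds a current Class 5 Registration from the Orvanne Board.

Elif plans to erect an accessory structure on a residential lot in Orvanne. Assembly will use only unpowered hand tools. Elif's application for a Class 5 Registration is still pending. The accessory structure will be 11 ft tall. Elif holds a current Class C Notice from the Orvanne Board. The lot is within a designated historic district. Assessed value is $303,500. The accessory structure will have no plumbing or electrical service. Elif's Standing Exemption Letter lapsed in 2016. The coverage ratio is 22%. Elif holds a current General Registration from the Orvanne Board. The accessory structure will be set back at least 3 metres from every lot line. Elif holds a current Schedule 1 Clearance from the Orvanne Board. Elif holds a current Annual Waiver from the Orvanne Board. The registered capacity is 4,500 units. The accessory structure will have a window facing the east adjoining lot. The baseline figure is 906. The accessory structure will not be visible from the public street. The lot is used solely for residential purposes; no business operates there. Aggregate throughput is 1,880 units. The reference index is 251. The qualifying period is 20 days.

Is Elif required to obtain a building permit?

Yes — Elif must obtain a building permit.

Exception (a) does not apply: there is no Standing Exemption Letter in force.
Exception (b) does not apply: a window faces an adjoining lot.
Exception (c) does not apply: assessed value is $303,500, not below $287,500.
Exception (d)'s conditions are all satisfied: the structure will not be visible from the street; the setback is at least 3 m on every side; there is no plumbing or electrical service. However, paragraphs (g)–(l) must be considered: (g) is engaged — the registered capacity is 4,500 units, below the 4,980 units limit. (h) would limit (g) — the lot is in a historic district — but (i) sets (h) aside: (i) operates against (h): aggregate throughput is 1,880 units, below the 1,950 units limit. (j) applies (a current Schedule 1 Clearance is held), but is set aside by (k): (k) operates against (j): the coverage ratio is 22%, meeting the 21% threshold. (l), which would lift (k), is not triggered — the lot is solely residential. Exception (d) does not apply.
Exception (e) does not apply: the qualifying period is 20 days, short of 25 days.
No exception displaces § 37.2.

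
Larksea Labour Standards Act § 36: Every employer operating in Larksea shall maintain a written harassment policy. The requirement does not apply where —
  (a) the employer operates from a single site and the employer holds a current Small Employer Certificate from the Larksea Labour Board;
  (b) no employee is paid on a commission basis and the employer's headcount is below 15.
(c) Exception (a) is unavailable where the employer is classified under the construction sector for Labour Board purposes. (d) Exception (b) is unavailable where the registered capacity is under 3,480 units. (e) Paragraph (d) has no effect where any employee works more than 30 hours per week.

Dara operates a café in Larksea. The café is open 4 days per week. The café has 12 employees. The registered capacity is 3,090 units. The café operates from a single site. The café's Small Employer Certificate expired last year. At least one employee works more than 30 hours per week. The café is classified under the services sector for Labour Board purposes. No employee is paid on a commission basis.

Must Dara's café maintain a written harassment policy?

Exception (a) does not apply: the Small Employer Certificate has expired.
Exception (b): no employee is paid on commission; the employer's headcount is 12, below the 15 limit — every condition holds. Under paragraphs (d)–(e): (d) operates (the registered capacity is 3,090 units, under the 3,480 units limit), but is overridden by (e): (e) operates against (d): at least one employee exceeds 30 hours/week. So (b) applies.

No — exception (b) applies; Dara's café is not required to maintain a written harassment policy.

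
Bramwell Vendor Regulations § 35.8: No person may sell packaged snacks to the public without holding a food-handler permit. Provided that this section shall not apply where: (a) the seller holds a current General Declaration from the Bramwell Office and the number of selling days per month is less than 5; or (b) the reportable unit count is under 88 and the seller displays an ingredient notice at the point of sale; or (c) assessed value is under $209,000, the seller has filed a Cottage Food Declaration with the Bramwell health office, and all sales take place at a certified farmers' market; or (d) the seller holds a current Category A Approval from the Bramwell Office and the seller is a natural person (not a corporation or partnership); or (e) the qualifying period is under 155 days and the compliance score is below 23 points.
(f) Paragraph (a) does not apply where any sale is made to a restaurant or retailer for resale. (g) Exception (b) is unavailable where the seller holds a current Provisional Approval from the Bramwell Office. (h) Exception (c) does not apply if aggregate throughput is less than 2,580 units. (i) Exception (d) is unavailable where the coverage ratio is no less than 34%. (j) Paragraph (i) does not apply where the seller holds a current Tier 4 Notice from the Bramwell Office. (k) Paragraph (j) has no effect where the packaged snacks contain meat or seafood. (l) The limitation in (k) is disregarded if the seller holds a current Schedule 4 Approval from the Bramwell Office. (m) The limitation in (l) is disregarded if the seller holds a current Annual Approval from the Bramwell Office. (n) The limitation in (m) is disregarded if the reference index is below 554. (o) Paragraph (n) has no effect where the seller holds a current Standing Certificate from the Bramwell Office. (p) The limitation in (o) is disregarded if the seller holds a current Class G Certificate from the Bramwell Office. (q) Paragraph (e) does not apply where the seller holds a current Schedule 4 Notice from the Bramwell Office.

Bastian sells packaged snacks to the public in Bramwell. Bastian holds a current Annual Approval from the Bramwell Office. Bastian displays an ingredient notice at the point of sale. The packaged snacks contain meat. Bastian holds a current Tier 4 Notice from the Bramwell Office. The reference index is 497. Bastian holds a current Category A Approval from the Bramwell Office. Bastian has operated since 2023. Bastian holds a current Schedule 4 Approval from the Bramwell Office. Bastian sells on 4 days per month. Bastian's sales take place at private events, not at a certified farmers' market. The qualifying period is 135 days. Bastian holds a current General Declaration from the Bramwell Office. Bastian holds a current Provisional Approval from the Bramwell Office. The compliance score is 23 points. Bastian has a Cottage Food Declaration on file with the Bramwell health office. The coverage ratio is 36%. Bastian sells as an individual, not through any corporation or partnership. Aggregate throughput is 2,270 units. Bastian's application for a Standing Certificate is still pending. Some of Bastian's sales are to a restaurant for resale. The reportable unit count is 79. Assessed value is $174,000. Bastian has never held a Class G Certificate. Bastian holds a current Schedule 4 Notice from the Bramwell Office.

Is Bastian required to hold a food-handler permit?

No — exception (d) applies; Bastian is not required to hold a food-handler permit.

Exception (a)'s conditions are all satisfied: a current General Declaration is held; the number of selling days per month is 4, less than the 5 limit. But: (f) operates — some sales are to a restaurant for resale. Exception (a) does not apply.
All of (b)'s requirements are met (the reportable unit count is 79, under the 88 limit; an ingredient notice is displayed). Turning to paragraph (g): (g) operates — a current Provisional Approval is held. So (b) is unavailable.
Exception (c) does not apply: sales are at private events, not a certified farmers' market.
All of (d)'s requirements are met (a current Category A Approval is held; the seller is a natural person). As to paragraphs (i)–(p): (i) would limit (d) — the coverage ratio is 36%, meeting the 34% threshold — but (j) sets (i) aside: (j) is engaged — a current Tier 4 Notice is held. (k) would limit (j) — the packaged snacks contain meat — but (l) sets (k) aside: (l) operates — a current Schedule 4 Approval is held. (m) is triggered (a current Annual Approval is held), but is set aside by (n): (n) operates — the reference index is 497, below the 554 limit. (o), which would lift (n), is not triggered — there is no Standing Certificate in force. So (d) applies.
Exception (e) fails — the compliance score is 23 points, not below 23 points.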